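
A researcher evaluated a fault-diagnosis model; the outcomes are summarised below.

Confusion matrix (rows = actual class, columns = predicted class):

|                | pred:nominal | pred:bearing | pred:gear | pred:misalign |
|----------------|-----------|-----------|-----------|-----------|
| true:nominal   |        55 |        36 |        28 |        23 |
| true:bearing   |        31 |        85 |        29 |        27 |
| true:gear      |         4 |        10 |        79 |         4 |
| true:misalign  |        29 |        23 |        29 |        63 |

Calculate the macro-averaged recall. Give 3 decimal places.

Per-class recall (TP/(TP+FN)):
  nominal: TP=55, FN=36+28+23=87 → 55/142 = 0.3873
  bearing: TP=85, FN=31+29+27=87 → 85/172 = 0.4942
  gear: TP=79, FN=4+10+4=18 → 79/97 = 0.8144
  misalign: TP=63, FN=29+23+29=81 → 63/144 = 0.4375
Macro-recall = mean = (0.3873 + 0.4942 + 0.8144 + 0.4375) / 4 = 0.533

0.533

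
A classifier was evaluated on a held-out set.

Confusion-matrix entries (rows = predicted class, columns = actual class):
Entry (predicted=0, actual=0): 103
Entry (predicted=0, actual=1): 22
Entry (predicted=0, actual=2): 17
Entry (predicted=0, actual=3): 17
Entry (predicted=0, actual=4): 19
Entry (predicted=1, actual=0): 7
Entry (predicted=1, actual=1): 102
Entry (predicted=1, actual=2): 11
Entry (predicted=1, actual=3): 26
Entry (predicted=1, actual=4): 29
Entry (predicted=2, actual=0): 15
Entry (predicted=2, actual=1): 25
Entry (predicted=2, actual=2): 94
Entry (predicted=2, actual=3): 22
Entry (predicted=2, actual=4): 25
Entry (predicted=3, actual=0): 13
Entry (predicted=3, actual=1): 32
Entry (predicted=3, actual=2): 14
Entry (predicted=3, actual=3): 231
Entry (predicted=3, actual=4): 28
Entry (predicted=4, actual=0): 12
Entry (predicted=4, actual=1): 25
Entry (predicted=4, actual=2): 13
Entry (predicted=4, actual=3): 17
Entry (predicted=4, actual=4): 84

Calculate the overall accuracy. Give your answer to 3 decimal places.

0.612

Accuracy = trace / total = (103+102+94+231+84=614) / 1003 = 614/1003 = 0.612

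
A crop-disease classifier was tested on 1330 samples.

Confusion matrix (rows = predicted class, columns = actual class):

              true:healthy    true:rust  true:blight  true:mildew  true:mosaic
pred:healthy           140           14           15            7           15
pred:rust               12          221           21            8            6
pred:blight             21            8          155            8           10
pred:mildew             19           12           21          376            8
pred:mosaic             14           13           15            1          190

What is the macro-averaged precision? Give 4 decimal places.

0.8006

Per-class precision (TP/(TP+FP)):
  healthy: TP=140, FP=14+15+7+15=51 → 140/191 = 0.73298
  rust: TP=221, FP=12+21+8+6=47 → 221/268 = 0.82463
  blight: TP=155, FP=21+8+8+10=47 → 155/202 = 0.76733
  mildew: TP=376, FP=19+12+21+8=60 → 376/436 = 0.86239
  mosaic: TP=190, FP=14+13+15+1=43 → 190/233 = 0.81545
Macro-precision = mean = (0.73298 + 0.82463 + 0.76733 + 0.86239 + 0.81545) / 5 = 0.8006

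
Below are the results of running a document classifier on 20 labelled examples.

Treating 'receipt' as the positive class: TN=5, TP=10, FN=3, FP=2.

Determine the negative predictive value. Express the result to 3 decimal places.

0.625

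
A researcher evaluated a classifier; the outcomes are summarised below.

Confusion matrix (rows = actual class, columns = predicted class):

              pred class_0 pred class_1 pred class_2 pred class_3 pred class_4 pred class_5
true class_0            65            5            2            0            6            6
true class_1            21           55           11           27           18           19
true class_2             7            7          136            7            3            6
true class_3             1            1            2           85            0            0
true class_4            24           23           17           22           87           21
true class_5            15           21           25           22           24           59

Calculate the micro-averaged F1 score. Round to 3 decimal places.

0.573

Micro-averaging pools counts across classes: ΣTP=487, ΣFP=363, ΣFN=363.
Micro-F1 score = 2·TP/(2·TP+FP+FN) on pooled counts = 0.573 (equals overall accuracy in single-label multiclass).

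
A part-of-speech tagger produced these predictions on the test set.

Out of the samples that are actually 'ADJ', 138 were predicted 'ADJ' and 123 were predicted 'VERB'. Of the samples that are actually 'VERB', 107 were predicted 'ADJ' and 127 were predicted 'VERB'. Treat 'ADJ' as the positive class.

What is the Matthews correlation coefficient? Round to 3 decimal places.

0.071

MCC = (TP·TN − FP·FN) / √((TP+FP)(TP+FN)(TN+FP)(TN+FN))
Numerator = 138·127 − 107·123 = 4365
Denominator = √(245·261·234·250) = √3740782500 = 61161.9367
MCC = 4365 / 61161.9367 = 0.071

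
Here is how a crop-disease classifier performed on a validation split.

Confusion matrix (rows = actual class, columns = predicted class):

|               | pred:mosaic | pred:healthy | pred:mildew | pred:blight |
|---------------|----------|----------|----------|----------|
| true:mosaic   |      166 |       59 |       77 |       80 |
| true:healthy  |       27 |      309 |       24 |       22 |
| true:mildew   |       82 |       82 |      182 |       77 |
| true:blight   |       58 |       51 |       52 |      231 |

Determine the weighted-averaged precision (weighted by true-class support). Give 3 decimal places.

Per-class precision (TP/(TP+FP)):
  mosaic: TP=166, FP=27+82+58=167 → 166/333 = 0.4985
  healthy: TP=309, FP=59+82+51=192 → 309/501 = 0.6168
  mildew: TP=182, FP=77+24+52=153 → 182/335 = 0.5433
  blight: TP=231, FP=80+22+77=179 → 231/410 = 0.5634
Weighted-precision = Σ (supportᵢ/N)·precisionᵢ with N=1579: (382/1579)·0.4985 + (382/1579)·0.6168 + (423/1579)·0.5433 + (392/1579)·0.5634 = 0.555

0.555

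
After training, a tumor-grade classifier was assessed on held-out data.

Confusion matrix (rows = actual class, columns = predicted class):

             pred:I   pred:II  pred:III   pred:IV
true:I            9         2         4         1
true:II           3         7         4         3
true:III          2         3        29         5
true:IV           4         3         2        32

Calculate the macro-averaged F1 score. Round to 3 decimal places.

Per-class F1 score (2·TP/(2·TP+FP+FN)):
  I: TP=9, FP=3+2+4=9, FN=2+4+1=7 → 18/34 = 0.5294
  II: TP=7, FP=2+3+3=8, FN=3+4+3=10 → 14/32 = 0.4375
  III: TP=29, FP=4+4+2=10, FN=2+3+5=10 → 58/78 = 0.7436
  IV: TP=32, FP=1+3+5=9, FN=4+3+2=9 → 64/82 = 0.7805
Macro-F1 score = mean = (0.5294 + 0.4375 + 0.7436 + 0.7805) / 4 = 0.623

0.623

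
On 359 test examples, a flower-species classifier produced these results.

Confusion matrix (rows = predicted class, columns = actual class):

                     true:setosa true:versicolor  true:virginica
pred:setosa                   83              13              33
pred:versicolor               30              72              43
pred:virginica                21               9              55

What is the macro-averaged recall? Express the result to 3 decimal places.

Per-class recall (TP/(TP+FN)):
  setosa: TP=83, FN=30+21=51 → 83/134 = 0.6194
  versicolor: TP=72, FN=13+9=22 → 72/94 = 0.7660
  virginica: TP=55, FN=33+43=76 → 55/131 = 0.4198
Macro-recall = mean = (0.6194 + 0.7660 + 0.4198) / 3 = 0.602

0.602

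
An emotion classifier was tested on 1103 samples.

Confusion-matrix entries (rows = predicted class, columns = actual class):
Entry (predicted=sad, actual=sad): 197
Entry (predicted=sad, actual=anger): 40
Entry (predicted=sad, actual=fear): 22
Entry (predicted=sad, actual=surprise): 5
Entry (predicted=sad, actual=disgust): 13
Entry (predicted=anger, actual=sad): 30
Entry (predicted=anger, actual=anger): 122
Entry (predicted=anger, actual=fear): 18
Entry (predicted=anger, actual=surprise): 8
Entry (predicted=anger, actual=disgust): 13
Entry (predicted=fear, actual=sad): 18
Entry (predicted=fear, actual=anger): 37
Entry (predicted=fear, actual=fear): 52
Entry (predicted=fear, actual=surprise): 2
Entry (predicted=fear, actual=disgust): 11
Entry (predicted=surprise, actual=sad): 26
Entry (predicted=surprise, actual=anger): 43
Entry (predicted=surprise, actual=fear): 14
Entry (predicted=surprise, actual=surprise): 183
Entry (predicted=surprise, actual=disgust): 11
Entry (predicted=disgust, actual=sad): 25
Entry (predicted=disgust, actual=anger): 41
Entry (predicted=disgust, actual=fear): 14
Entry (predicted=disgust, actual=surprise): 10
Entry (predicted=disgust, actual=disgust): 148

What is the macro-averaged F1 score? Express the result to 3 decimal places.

0.614

Per-class F1 score (2·TP/(2·TP+FP+FN)):
  sad: TP=197, FP=40+22+5+13=80, FN=30+18+26+25=99 → 394/573 = 0.6876
  anger: TP=122, FP=30+18+8+13=69, FN=40+37+43+41=161 → 244/474 = 0.5148
  fear: TP=52, FP=18+37+2+11=68, FN=22+18+14+14=68 → 104/240 = 0.4333
  surprise: TP=183, FP=26+43+14+11=94, FN=5+8+2+10=25 → 366/485 = 0.7546
  disgust: TP=148, FP=25+41+14+10=90, FN=13+13+11+11=48 → 296/434 = 0.6820
Macro-F1 score = mean = (0.6876 + 0.5148 + 0.4333 + 0.7546 + 0.6820) / 5 = 0.614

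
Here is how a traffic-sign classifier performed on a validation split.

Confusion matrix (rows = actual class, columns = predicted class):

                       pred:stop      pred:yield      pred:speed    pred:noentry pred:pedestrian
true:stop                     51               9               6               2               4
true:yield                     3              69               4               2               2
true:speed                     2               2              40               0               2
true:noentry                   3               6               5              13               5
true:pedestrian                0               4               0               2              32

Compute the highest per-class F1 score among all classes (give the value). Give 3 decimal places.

0.812

Per-class F1 score (2·TP/(2·TP+FP+FN)):
  stop: TP=51, FP=3+2+3+0=8, FN=9+6+2+4=21 → 102/131 = 0.7786
  yield: TP=69, FP=9+2+6+4=21, FN=3+4+2+2=11 → 138/170 = 0.8118
  speed: TP=40, FP=6+4+5+0=15, FN=2+2+0+2=6 → 80/101 = 0.7921
  noentry: TP=13, FP=2+2+0+2=6, FN=3+6+5+5=19 → 26/51 = 0.5098
  pedestrian: TP=32, FP=4+2+2+5=13, FN=0+4+0+2=6 → 64/83 = 0.7711
Highest is class 'yield' with F1 score = 0.812.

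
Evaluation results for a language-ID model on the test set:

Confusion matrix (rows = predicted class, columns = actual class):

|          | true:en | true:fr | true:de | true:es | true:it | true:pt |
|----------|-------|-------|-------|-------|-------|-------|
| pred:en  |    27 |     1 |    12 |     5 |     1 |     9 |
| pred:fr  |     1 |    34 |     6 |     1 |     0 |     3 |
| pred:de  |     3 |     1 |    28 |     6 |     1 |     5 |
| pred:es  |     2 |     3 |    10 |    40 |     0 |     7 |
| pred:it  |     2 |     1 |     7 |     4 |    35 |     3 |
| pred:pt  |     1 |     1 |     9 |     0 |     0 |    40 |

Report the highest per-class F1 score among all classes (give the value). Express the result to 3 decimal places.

0.791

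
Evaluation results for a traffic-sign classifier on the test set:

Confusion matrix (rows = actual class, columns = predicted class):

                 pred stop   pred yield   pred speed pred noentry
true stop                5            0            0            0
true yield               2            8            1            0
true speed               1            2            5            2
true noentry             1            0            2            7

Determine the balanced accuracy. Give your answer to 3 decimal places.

Balanced accuracy = mean of per-class recall.
  stop: recall = 5/5 = 1.0000
  yield: recall = 8/11 = 0.7273
  speed: recall = 5/10 = 0.5000
  noentry: recall = 7/10 = 0.7000
Mean = (1.0000 + 0.7273 + 0.5000 + 0.7000) / 4 = 0.732

0.732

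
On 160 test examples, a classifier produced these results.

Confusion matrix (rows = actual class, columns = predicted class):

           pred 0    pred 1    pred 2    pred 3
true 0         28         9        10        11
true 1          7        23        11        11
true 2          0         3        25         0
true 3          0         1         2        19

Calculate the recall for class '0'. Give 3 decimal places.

Take TP from the diagonal, FP from the rest of the '0' prediction marginal, FN from the rest of the '0' actual marginal.
recall = TP/(TP+FN).
0: TP=28, FN=9+10+11=30 → 28/58 = 0.4828

0.483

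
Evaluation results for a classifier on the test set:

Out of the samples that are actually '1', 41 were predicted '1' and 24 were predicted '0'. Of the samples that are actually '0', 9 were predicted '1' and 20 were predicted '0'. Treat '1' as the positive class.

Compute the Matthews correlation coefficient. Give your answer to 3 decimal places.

0.297

MCC = (TP·TN − FP·FN) / √((TP+FP)(TP+FN)(TN+FP)(TN+FN))
Numerator = 41·20 − 9·24 = 604
Denominator = √(50·65·29·44) = √4147000 = 2036.4184
MCC = 604 / 2036.4184 = 0.297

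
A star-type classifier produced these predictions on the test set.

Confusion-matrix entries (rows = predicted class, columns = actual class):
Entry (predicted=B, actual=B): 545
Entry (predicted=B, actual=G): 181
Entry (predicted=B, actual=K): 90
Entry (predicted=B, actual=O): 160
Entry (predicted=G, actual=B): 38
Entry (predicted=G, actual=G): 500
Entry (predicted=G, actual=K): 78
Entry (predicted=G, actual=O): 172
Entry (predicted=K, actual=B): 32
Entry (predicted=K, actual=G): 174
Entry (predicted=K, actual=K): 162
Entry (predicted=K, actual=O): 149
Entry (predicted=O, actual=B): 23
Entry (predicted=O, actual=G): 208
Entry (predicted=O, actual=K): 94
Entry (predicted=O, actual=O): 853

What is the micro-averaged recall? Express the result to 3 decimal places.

Micro-averaging pools counts across classes: ΣTP=2060, ΣFP=1399, ΣFN=1399.
Micro-recall = TP/(TP+FN) on pooled counts = 0.596 (equals overall accuracy in single-label multiclass).

0.596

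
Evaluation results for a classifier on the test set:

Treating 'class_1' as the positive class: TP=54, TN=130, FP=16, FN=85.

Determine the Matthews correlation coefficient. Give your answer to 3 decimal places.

0.324

MCC = (TP·TN − FP·FN) / √((TP+FP)(TP+FN)(TN+FP)(TN+FN))
Numerator = 54·130 − 16·85 = 5660
Denominator = √(70·139·146·215) = √305424700 = 17476.4041
MCC = 5660 / 17476.4041 = 0.324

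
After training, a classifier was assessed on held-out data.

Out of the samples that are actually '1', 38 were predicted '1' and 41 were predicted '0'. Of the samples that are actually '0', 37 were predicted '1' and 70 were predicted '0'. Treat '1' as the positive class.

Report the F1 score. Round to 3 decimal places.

0.494

Precision = TP/(TP+FP) = 38/75 = 0.5067
Recall = TP/(TP+FN) = 38/79 = 0.4810
F1 = 2·TP/(2·TP+FP+FN) = 76/154 = 0.494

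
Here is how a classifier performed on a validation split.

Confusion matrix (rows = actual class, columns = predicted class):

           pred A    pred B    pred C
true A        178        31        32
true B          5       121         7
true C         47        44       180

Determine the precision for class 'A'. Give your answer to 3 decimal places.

0.774

Treat 'A' as positive and all other classes as negative.
precision = TP/(TP+FP).
A: TP=178, FP=5+47=52 → 178/230 = 0.7739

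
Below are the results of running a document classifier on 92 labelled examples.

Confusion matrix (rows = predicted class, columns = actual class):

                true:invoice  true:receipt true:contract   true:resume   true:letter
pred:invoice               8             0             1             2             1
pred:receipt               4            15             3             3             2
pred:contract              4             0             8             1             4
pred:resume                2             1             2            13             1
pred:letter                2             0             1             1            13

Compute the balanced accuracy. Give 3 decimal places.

Balanced accuracy = mean of per-class recall.
  invoice: recall = 8/20 = 0.4000
  receipt: recall = 15/16 = 0.9375
  contract: recall = 8/15 = 0.5333
  resume: recall = 13/20 = 0.6500
  letter: recall = 13/21 = 0.6190
Mean = (0.4000 + 0.9375 + 0.5333 + 0.6500 + 0.6190) / 5 = 0.628

0.628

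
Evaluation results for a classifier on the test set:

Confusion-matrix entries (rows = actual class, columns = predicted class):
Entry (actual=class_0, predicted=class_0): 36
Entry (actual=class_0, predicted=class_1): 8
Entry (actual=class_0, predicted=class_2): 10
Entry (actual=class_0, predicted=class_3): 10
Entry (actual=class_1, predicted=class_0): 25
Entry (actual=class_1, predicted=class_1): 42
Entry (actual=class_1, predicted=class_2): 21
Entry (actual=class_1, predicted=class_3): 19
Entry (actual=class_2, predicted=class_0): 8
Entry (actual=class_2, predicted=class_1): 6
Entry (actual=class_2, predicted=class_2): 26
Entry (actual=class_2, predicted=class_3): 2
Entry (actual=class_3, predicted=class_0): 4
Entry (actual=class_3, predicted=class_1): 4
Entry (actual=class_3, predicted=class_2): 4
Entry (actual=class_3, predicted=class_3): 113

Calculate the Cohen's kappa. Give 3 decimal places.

0.505

Observed agreement pₒ = trace/N = 217/338 = 0.6420
Expected agreement pₑ = Σ (rowᵢ·colᵢ)/N² = (64·73 + 107·60 + 42·61 + 125·144)/338² = 0.2771
κ = (pₒ − pₑ)/(1 − pₑ) = (0.6420 − 0.2771)/(1 − 0.2771) = 0.505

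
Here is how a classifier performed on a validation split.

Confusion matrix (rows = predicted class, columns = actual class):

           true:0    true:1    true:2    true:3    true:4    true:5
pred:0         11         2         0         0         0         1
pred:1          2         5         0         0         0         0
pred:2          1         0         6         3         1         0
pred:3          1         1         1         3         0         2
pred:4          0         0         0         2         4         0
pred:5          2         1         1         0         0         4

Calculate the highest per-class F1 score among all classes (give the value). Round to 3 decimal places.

Per-class F1 score (2·TP/(2·TP+FP+FN)):
  0: TP=11, FP=2+0+0+0+1=3, FN=2+1+1+0+2=6 → 22/31 = 0.7097
  1: TP=5, FP=2+0+0+0+0=2, FN=2+0+1+0+1=4 → 10/16 = 0.6250
  2: TP=6, FP=1+0+3+1+0=5, FN=0+0+1+0+1=2 → 12/19 = 0.6316
  3: TP=3, FP=1+1+1+0+2=5, FN=0+0+3+2+0=5 → 6/16 = 0.3750
  4: TP=4, FP=0+0+0+2+0=2, FN=0+0+1+0+0=1 → 8/11 = 0.7273
  5: TP=4, FP=2+1+1+0+0=4, FN=1+0+0+2+0=3 → 8/15 = 0.5333
Highest is class '4' with F1 score = 0.727.

0.727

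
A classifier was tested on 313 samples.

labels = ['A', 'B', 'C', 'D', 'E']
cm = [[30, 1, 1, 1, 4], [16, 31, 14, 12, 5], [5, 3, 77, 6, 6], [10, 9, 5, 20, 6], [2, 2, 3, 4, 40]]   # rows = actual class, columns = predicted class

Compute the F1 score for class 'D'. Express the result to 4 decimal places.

0.4301

Treat 'D' as positive and all other classes as negative.
F1 score = 2·TP/(2·TP+FP+FN).
D: TP=20, FP=1+12+6+4=23, FN=10+9+5+6=30 → 40/93 = 0.43011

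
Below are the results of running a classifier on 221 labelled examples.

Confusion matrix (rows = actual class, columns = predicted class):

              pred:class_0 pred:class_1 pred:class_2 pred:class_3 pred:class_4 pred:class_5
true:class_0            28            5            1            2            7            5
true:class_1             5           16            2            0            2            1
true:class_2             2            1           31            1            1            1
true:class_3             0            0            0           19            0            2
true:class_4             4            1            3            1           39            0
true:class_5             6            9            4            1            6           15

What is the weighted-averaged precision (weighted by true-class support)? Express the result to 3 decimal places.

0.666

Per-class precision (TP/(TP+FP)):
  class_0: TP=28, FP=5+2+0+4+6=17 → 28/45 = 0.6222
  class_1: TP=16, FP=5+1+0+1+9=16 → 16/32 = 0.5000
  class_2: TP=31, FP=1+2+0+3+4=10 → 31/41 = 0.7561
  class_3: TP=19, FP=2+0+1+1+1=5 → 19/24 = 0.7917
  class_4: TP=39, FP=7+2+1+0+6=16 → 39/55 = 0.7091
  class_5: TP=15, FP=5+1+1+2+0=9 → 15/24 = 0.6250
Weighted-precision = Σ (supportᵢ/N)·precisionᵢ with N=221: (48/221)·0.6222 + (26/221)·0.5000 + (37/221)·0.7561 + (21/221)·0.7917 + (48/221)·0.7091 + (41/221)·0.6250 = 0.666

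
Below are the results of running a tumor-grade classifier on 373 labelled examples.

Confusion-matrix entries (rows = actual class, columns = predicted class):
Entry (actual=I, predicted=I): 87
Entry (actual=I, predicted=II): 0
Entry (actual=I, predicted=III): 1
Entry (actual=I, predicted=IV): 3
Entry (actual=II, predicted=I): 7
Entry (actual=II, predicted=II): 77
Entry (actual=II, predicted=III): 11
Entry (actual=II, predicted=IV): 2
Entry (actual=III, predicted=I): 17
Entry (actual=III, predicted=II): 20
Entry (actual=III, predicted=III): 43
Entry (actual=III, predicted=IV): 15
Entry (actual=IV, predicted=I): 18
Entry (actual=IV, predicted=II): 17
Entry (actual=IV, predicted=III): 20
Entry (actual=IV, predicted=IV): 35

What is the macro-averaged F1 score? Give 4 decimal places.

0.6274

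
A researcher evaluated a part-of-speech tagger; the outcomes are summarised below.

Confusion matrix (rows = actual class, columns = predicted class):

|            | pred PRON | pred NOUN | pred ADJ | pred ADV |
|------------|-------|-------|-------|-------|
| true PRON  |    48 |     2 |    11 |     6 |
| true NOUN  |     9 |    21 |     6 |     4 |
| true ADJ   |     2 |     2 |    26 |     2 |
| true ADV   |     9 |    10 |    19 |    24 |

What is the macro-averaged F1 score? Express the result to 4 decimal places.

0.5785

Per-class F1 score (2·TP/(2·TP+FP+FN)):
  PRON: TP=48, FP=9+2+9=20, FN=2+11+6=19 → 96/135 = 0.71111
  NOUN: TP=21, FP=2+2+10=14, FN=9+6+4=19 → 42/75 = 0.56000
  ADJ: TP=26, FP=11+6+19=36, FN=2+2+2=6 → 52/94 = 0.55319
  ADV: TP=24, FP=6+4+2=12, FN=9+10+19=38 → 48/98 = 0.48980
Macro-F1 score = mean = (0.71111 + 0.56000 + 0.55319 + 0.48980) / 4 = 0.5785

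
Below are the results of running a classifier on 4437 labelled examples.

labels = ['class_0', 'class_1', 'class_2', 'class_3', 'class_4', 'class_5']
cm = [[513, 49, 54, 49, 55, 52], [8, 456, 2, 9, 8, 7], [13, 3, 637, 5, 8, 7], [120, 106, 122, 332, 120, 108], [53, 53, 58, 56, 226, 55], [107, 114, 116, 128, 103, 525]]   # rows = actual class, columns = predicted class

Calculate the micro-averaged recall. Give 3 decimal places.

0.606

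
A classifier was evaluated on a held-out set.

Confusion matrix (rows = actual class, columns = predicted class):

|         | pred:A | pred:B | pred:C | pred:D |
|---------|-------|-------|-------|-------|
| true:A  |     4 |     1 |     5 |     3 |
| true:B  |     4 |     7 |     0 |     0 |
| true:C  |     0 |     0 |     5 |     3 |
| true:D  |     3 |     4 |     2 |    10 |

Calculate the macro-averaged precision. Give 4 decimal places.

Per-class precision (TP/(TP+FP)):
  A: TP=4, FP=4+0+3=7 → 4/11 = 0.36364
  B: TP=7, FP=1+0+4=5 → 7/12 = 0.58333
  C: TP=5, FP=5+0+2=7 → 5/12 = 0.41667
  D: TP=10, FP=3+0+3=6 → 10/16 = 0.62500
Macro-precision = mean = (0.36364 + 0.58333 + 0.41667 + 0.62500) / 4 = 0.4972

0.4972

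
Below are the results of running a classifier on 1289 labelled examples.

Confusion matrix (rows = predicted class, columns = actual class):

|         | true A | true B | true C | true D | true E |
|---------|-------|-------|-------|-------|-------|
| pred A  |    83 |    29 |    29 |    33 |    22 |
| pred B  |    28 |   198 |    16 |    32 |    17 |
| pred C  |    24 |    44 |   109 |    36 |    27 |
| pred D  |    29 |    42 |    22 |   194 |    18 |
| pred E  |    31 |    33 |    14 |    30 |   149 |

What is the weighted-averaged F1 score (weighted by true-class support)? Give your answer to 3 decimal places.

Per-class F1 score (2·TP/(2·TP+FP+FN)):
  A: TP=83, FP=29+29+33+22=113, FN=28+24+29+31=112 → 166/391 = 0.4246
  B: TP=198, FP=28+16+32+17=93, FN=29+44+42+33=148 → 396/637 = 0.6217
  C: TP=109, FP=24+44+36+27=131, FN=29+16+22+14=81 → 218/430 = 0.5070
  D: TP=194, FP=29+42+22+18=111, FN=33+32+36+30=131 → 388/630 = 0.6159
  E: TP=149, FP=31+33+14+30=108, FN=22+17+27+18=84 → 298/490 = 0.6082
Weighted-F1 score = Σ (supportᵢ/N)·F1 scoreᵢ with N=1289: (195/1289)·0.4246 + (346/1289)·0.6217 + (190/1289)·0.5070 + (325/1289)·0.6159 + (233/1289)·0.6082 = 0.571

0.571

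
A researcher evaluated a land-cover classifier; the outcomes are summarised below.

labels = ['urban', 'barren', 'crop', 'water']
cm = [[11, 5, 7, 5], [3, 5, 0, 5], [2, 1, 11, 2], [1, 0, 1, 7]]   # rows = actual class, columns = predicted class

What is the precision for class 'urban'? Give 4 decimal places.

0.6471

precision = TP/(TP+FP).
urban: TP=11, FP=3+2+1=6 → 11/17 = 0.64706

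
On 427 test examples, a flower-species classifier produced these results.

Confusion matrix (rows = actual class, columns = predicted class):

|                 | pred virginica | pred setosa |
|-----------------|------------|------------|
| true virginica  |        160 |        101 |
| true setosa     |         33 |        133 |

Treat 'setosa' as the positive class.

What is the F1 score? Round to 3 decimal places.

Precision = TP/(TP+FP) = 133/234 = 0.5684
Recall = TP/(TP+FN) = 133/166 = 0.8012
F1 = 2·TP/(2·TP+FP+FN) = 266/400 = 0.665

0.665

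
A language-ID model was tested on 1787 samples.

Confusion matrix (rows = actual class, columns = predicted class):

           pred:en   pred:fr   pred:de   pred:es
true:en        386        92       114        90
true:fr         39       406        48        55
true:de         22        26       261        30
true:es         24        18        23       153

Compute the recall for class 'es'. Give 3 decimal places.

0.702

Treat 'es' as positive and all other classes as negative.
recall = TP/(TP+FN).
es: TP=153, FN=24+18+23=65 → 153/218 = 0.7018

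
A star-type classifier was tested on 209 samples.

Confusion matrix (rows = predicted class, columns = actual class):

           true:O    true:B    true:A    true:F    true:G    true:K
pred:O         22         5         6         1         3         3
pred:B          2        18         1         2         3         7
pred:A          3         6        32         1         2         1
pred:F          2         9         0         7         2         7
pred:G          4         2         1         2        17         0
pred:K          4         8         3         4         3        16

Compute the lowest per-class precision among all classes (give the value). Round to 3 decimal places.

Per-class precision (TP/(TP+FP)):
  O: TP=22, FP=5+6+1+3+3=18 → 22/40 = 0.5500
  B: TP=18, FP=2+1+2+3+7=15 → 18/33 = 0.5455
  A: TP=32, FP=3+6+1+2+1=13 → 32/45 = 0.7111
  F: TP=7, FP=2+9+0+2+7=20 → 7/27 = 0.2593
  G: TP=17, FP=4+2+1+2+0=9 → 17/26 = 0.6538
  K: TP=16, FP=4+8+3+4+3=22 → 16/38 = 0.4211
Lowest is class 'F' with precision = 0.259.

0.259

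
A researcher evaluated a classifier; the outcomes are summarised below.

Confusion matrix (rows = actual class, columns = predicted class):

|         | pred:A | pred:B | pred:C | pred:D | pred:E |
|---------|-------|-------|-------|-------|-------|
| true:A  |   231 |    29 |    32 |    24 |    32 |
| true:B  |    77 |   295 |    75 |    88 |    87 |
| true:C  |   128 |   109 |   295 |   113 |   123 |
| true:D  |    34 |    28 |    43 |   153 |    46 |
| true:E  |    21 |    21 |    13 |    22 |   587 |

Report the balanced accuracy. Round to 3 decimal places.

0.582

Balanced accuracy = mean of per-class recall.
  A: recall = 231/348 = 0.6638
  B: recall = 295/622 = 0.4743
  C: recall = 295/768 = 0.3841
  D: recall = 153/304 = 0.5033
  E: recall = 587/664 = 0.8840
Mean = (0.6638 + 0.4743 + 0.3841 + 0.5033 + 0.8840) / 5 = 0.582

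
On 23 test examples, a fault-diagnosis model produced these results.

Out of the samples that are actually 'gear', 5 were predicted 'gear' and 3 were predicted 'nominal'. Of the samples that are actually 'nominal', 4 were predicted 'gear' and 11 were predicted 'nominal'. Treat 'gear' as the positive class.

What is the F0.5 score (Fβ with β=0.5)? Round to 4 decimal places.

0.5682

Fβ = (1+β²)·TP / ((1+β²)·TP + β²·FN + FP), with β²=1/4
= 1.25·5 / (1.25·5 + 0.25·3 + 4) = 0.5682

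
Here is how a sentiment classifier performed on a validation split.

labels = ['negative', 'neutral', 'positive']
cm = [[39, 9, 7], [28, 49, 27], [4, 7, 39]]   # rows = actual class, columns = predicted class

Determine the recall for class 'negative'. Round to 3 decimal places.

recall = TP/(TP+FN).
negative: TP=39, FN=9+7=16 → 39/55 = 0.7091

0.709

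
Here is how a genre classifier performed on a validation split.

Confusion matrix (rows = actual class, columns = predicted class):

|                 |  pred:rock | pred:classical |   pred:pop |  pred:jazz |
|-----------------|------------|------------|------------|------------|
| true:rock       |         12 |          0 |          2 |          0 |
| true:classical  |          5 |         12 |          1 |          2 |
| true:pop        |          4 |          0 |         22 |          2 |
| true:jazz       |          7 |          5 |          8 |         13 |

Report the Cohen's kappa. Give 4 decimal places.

Observed agreement pₒ = trace/N = 59/95 = 0.62105
Expected agreement pₑ = Σ (rowᵢ·colᵢ)/N² = (14·28 + 20·17 + 28·33 + 33·17)/95² = 0.24565
κ = (pₒ − pₑ)/(1 − pₑ) = (0.62105 − 0.24565)/(1 − 0.24565) = 0.4976

0.4976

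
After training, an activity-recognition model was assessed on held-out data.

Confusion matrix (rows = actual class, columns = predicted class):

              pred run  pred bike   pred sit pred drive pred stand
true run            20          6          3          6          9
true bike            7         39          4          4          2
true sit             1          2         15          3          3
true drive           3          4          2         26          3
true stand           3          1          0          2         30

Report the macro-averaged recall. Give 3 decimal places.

0.659

Per-class recall (TP/(TP+FN)):
  run: TP=20, FN=6+3+6+9=24 → 20/44 = 0.4545
  bike: TP=39, FN=7+4+4+2=17 → 39/56 = 0.6964
  sit: TP=15, FN=1+2+3+3=9 → 15/24 = 0.6250
  drive: TP=26, FN=3+4+2+3=12 → 26/38 = 0.6842
  stand: TP=30, FN=3+1+0+2=6 → 30/36 = 0.8333
Macro-recall = mean = (0.4545 + 0.6964 + 0.6250 + 0.6842 + 0.8333) / 5 = 0.659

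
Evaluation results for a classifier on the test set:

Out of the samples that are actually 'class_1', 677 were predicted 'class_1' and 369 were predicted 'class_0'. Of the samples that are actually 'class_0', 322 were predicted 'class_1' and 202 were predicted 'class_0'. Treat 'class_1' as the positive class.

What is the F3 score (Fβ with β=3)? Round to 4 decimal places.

Fβ = (1+β²)·TP / ((1+β²)·TP + β²·FN + FP), with β²=9
= 10·677 / (10·677 + 9·369 + 322) = 0.6501

0.6501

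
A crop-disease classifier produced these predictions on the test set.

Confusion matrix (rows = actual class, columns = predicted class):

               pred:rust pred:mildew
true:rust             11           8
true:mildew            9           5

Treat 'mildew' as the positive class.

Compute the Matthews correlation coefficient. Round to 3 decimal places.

-0.065

MCC = (TP·TN − FP·FN) / √((TP+FP)(TP+FN)(TN+FP)(TN+FN))
Numerator = 5·11 − 8·9 = -17
Denominator = √(13·14·19·20) = √69160 = 262.9829
MCC = -17 / 262.9829 = -0.065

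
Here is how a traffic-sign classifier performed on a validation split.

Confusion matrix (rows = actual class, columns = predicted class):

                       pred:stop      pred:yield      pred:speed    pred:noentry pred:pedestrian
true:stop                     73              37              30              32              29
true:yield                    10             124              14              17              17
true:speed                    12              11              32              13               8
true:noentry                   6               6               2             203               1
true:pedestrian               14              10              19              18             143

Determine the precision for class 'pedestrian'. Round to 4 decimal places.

Treat 'pedestrian' as positive and all other classes as negative.
precision = TP/(TP+FP).
pedestrian: TP=143, FP=29+17+8+1=55 → 143/198 = 0.72222

0.7222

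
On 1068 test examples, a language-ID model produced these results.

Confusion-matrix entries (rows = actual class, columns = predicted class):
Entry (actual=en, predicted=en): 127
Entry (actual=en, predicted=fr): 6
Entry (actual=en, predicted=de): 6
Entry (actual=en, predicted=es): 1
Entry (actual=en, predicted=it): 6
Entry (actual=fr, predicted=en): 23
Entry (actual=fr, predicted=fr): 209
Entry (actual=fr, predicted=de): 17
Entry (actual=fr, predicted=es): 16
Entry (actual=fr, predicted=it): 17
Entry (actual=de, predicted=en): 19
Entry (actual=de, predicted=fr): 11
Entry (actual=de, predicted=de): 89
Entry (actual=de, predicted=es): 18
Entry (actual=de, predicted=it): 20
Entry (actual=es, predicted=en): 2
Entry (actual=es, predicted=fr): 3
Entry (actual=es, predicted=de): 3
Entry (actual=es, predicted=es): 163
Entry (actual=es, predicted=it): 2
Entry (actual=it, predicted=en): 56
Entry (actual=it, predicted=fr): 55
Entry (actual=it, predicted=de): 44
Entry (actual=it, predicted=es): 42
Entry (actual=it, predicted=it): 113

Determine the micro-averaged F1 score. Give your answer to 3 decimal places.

0.656

Micro-averaging pools counts across classes: ΣTP=701, ΣFP=367, ΣFN=367.
Micro-F1 score = 2·TP/(2·TP+FP+FN) on pooled counts = 0.656 (equals overall accuracy in single-label multiclass).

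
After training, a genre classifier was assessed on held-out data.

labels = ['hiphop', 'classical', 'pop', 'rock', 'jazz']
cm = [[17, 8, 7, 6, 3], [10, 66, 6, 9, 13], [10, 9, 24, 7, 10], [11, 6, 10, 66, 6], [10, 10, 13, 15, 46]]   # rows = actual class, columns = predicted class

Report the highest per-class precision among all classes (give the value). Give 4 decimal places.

0.6667

Per-class precision (TP/(TP+FP)):
  hiphop: TP=17, FP=10+10+11+10=41 → 17/58 = 0.29310
  classical: TP=66, FP=8+9+6+10=33 → 66/99 = 0.66667
  pop: TP=24, FP=7+6+10+13=36 → 24/60 = 0.40000
  rock: TP=66, FP=6+9+7+15=37 → 66/103 = 0.64078
  jazz: TP=46, FP=3+13+10+6=32 → 46/78 = 0.58974
Highest is class 'classical' with precision = 0.6667.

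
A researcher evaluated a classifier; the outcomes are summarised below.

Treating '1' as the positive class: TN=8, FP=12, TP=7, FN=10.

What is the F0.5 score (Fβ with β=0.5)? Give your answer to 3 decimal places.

Fβ = (1+β²)·TP / ((1+β²)·TP + β²·FN + FP), with β²=1/4
= 1.25·7 / (1.25·7 + 0.25·10 + 12) = 0.376

0.376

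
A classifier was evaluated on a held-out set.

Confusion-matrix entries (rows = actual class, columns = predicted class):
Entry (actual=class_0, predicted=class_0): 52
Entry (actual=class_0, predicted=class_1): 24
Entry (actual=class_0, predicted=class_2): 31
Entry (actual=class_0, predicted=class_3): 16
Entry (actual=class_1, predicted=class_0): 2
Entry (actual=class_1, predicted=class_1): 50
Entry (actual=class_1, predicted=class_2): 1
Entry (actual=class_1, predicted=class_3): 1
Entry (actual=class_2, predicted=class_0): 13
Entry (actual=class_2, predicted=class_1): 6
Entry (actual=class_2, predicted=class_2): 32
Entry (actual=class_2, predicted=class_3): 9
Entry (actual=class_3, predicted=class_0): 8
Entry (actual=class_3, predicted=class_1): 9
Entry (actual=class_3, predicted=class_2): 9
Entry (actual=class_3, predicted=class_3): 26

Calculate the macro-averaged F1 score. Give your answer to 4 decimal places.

0.5514

Per-class F1 score (2·TP/(2·TP+FP+FN)):
  class_0: TP=52, FP=2+13+8=23, FN=24+31+16=71 → 104/198 = 0.52525
  class_1: TP=50, FP=24+6+9=39, FN=2+1+1=4 → 100/143 = 0.69930
  class_2: TP=32, FP=31+1+9=41, FN=13+6+9=28 → 64/133 = 0.48120
  class_3: TP=26, FP=16+1+9=26, FN=8+9+9=26 → 52/104 = 0.50000
Macro-F1 score = mean = (0.52525 + 0.69930 + 0.48120 + 0.50000) / 4 = 0.5514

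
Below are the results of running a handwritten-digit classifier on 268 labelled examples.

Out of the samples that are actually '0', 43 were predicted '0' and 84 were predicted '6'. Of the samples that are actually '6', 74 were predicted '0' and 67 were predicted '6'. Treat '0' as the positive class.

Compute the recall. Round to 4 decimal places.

0.3386

Recall = TP/(TP+FN) = 43/(43+84) = 43/127 = 0.3386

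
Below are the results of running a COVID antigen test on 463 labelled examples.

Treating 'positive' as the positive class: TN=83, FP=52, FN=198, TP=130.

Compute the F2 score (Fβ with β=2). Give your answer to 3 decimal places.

0.435

Fβ = (1+β²)·TP / ((1+β²)·TP + β²·FN + FP), with β²=4
= 5·130 / (5·130 + 4·198 + 52) = 0.435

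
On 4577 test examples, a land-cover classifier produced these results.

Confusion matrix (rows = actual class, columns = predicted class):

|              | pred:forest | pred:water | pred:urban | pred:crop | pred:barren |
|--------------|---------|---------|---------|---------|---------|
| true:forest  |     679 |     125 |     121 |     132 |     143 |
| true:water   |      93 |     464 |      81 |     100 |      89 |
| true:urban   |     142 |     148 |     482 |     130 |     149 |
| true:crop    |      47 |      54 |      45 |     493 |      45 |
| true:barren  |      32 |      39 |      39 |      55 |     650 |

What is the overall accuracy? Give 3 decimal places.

Accuracy = trace / total = (679+464+482+493+650=2768) / 4577 = 2768/4577 = 0.605

0.605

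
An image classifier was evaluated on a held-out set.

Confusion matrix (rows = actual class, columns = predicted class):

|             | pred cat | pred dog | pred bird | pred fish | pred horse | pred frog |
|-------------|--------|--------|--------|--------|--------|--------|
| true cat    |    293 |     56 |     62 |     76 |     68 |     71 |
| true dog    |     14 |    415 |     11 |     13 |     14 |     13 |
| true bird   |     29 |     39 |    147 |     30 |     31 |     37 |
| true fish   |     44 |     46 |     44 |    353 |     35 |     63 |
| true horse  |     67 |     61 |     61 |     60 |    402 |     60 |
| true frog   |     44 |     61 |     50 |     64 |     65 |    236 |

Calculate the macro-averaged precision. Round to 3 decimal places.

0.556

Per-class precision (TP/(TP+FP)):
  cat: TP=293, FP=14+29+44+67+44=198 → 293/491 = 0.5967
  dog: TP=415, FP=56+39+46+61+61=263 → 415/678 = 0.6121
  bird: TP=147, FP=62+11+44+61+50=228 → 147/375 = 0.3920
  fish: TP=353, FP=76+13+30+60+64=243 → 353/596 = 0.5923
  horse: TP=402, FP=68+14+31+35+65=213 → 402/615 = 0.6537
  frog: TP=236, FP=71+13+37+63+60=244 → 236/480 = 0.4917
Macro-precision = mean = (0.5967 + 0.6121 + 0.3920 + 0.5923 + 0.6537 + 0.4917) / 6 = 0.556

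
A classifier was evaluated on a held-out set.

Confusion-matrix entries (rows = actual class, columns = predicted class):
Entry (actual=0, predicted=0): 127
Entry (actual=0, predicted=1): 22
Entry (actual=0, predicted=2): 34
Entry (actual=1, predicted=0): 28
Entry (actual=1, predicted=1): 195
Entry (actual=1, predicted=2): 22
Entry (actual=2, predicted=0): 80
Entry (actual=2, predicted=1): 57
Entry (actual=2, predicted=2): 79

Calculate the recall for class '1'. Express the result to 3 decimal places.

0.796

One-vs-rest for '1': TP = diagonal; FP = other classes predicted '1'; FN = '1' predicted as other.
recall = TP/(TP+FN).
1: TP=195, FN=28+22=50 → 195/245 = 0.7959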